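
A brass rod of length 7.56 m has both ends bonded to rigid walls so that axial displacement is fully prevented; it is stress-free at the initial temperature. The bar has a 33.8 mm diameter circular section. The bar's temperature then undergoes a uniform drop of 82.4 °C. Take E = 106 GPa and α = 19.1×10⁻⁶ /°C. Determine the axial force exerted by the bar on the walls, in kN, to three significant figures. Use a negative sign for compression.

Free thermal expansion αLΔT = 19.1e-6 · 7560 · -82.4 = -11.9 mm.
The walls impose strain ε = −(-11.9)/7560 = 1.5738e-03; σ = Eε = 106000 · 1.5738e-03 = 166.8 MPa.
Wall reaction R = σ·A = 166.8·897.3 = 149700 N = 149.7 kN.

150 kN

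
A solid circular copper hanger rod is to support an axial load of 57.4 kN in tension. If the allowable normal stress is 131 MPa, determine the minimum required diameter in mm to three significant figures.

Required area A ≥ P/σ_allow = 57400/131 = 438.2 mm².
For a solid circular section, d ≥ √(4A/π) = 23.62 mm.

23.6 mm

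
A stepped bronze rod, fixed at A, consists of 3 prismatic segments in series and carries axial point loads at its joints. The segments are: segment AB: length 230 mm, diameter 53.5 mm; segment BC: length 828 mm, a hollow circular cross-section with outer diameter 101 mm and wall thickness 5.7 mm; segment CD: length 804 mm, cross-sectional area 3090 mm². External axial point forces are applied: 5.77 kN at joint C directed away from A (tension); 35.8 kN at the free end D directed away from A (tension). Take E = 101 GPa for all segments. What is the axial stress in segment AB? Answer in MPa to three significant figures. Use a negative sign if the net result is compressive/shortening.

18.5 MPa

Internal axial forces (sectioning from the free end, tension +): N_CD = 35.8 kN, N_BC = 41.57 kN, N_AB = 41.57 kN.
A_AB = 2248 mm².
σ_AB = N_AB/A_AB = 41570/2248 = 18.49 MPa.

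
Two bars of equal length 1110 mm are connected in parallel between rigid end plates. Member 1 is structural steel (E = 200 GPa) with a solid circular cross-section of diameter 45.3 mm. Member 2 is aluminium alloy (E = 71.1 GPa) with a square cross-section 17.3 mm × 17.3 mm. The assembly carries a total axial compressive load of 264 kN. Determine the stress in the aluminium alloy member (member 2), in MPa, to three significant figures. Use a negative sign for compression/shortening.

-54.6 MPa

A_1 = 1612 mm².
A_2 = 299.3 mm².
Equal strain + equilibrium ⇒ each member carries load in proportion to AE: A₁E₁ = 322300000 N, A₂E₂ = 21280000 N, ΣAE = 343600000 N.
σ₂ = P·E₂/ΣAE = -264000·71100/343600000 = -54.63 MPa.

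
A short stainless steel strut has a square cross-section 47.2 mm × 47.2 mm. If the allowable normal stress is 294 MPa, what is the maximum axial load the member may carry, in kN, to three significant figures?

655 kN

A = 2228 mm².
P_max = σ_allow · A = 294 · 2228 = 655000 N = 655 kN.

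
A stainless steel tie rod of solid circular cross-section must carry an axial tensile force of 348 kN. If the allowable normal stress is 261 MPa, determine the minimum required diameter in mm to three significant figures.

Required area A ≥ P/σ_allow = 348000/261 = 1333 mm².
For a solid circular section, d ≥ √(4A/π) = 41.2 mm.

41.2 mm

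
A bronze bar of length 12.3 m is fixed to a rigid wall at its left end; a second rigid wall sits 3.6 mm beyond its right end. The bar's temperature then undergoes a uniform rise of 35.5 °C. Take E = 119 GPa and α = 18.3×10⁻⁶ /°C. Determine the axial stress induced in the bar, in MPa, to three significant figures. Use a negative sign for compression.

-42.5 MPa

Free thermal expansion αLΔT = 18.3e-6 · 12300 · 35.5 = 7.991 mm.
The walls engage after the gap closes; constrained expansion = 7.991 − 3.6 = 4.391 mm.
The walls impose strain ε = −(4.391)/12300 = -3.5697e-04; σ = Eε = 119000 · -3.5697e-04 = -42.48 MPa.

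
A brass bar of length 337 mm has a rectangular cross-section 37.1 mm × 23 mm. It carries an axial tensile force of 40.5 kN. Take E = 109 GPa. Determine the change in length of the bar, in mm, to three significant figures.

0.147 mm

A = 853.3 mm².
δ_mech = NL/(AE) = 40500·337/(853.3·109000) = 0.1467 mm.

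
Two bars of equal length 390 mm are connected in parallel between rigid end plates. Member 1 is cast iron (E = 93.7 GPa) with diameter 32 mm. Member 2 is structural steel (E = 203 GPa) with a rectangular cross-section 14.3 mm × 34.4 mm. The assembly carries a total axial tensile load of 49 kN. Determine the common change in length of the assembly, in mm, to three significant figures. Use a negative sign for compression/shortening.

0.109 mm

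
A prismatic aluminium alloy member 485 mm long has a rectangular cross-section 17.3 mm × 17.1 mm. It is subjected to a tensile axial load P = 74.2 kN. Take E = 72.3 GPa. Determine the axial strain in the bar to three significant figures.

A = 295.8 mm².
σ = N/A = 250.8 MPa; ε = σ/E = 250.8/72300 = 3.469e-03.

0.00347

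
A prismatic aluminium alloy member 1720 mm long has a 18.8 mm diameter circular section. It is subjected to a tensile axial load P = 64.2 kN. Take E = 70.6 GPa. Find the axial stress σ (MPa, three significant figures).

231 MPa

A = 277.6 mm².
σ = N/A = 64200/277.6 = 231.3 MPa.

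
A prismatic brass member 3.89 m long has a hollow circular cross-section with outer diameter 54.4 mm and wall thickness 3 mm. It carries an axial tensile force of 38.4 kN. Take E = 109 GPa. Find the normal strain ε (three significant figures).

7.27e-04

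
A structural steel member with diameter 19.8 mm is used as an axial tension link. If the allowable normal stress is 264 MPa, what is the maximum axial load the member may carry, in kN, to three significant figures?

A = 307.9 mm².
P_max = σ_allow · A = 264 · 307.9 = 81290 N = 81.29 kN.

81.3 kN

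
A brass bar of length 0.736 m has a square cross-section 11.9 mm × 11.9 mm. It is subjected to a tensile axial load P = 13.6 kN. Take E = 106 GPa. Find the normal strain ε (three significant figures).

A = 141.6 mm².
σ = N/A = 96.04 MPa; ε = σ/E = 96.04/106000 = 9.060e-04.

9.06e-04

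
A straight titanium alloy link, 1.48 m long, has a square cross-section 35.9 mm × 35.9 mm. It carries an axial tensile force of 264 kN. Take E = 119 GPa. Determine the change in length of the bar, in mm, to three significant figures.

2.55 mm

A = 1289 mm².
δ_mech = NL/(AE) = 264000·1480/(1289·119000) = 2.548 mm.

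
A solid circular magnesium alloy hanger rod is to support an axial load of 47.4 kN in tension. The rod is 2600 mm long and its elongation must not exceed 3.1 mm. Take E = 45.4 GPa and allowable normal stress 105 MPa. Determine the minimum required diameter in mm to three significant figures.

33.4 mm

Required area A ≥ P/σ_allow = 47400/105 = 451.4 mm².
For a solid circular section, d ≥ √(4A/π) = 23.97 mm.
Elongation limit: A ≥ PL/(Eδ_allow) = 47400·2600/(45400·3.1) = 875.7 mm² ⇒ d ≥ 33.39 mm.
The elongation limit governs.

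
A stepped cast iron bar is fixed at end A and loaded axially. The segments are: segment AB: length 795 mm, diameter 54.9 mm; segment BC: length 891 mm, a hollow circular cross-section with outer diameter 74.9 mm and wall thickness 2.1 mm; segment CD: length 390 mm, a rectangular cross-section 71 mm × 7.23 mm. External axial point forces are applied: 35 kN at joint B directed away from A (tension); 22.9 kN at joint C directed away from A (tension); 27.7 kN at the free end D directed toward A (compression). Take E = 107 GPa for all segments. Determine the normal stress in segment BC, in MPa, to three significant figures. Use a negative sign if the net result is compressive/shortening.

-9.99 MPa

Internal axial forces (sectioning from the free end, tension +): N_CD = -27.7 kN, N_BC = -4.8 kN, N_AB = 30.2 kN.
A_BC = 480.3 mm².
σ_BC = N_BC/A_BC = -4800/480.3 = -9.994 MPa.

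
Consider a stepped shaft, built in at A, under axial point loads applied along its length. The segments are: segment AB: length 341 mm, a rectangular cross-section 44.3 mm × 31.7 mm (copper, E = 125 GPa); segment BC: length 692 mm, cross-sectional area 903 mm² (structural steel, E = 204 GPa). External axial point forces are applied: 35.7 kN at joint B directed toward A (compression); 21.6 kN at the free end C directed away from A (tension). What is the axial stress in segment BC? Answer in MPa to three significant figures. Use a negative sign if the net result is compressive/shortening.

23.9 MPa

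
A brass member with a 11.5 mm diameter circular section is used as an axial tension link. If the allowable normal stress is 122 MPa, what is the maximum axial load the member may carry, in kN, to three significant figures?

A = 103.9 mm².
P_max = σ_allow · A = 122 · 103.9 = 12670 N = 12.67 kN.

12.7 kN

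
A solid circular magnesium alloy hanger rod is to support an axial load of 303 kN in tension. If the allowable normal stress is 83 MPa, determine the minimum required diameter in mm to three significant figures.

68.2 mm

Required area A ≥ P/σ_allow = 303000/83 = 3651 mm².
For a solid circular section, d ≥ √(4A/π) = 68.18 mm.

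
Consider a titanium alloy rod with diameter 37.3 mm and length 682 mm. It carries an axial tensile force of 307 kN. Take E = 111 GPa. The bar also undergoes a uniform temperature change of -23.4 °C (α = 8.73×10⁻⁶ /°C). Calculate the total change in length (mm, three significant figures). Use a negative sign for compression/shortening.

1.59 mm

A = 1093 mm².
δ_mech = NL/(AE) = 307000·682/(1093·111000) = 1.726 mm.
δ_thermal = αLΔT = 8.73e-6·682·-23.4 = -0.1393 mm.
δ = δ_mech + δ_thermal = 1.587 mm.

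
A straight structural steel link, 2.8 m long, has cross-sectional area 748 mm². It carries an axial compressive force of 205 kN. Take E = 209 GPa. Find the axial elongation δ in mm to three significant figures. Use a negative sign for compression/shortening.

-3.67 mm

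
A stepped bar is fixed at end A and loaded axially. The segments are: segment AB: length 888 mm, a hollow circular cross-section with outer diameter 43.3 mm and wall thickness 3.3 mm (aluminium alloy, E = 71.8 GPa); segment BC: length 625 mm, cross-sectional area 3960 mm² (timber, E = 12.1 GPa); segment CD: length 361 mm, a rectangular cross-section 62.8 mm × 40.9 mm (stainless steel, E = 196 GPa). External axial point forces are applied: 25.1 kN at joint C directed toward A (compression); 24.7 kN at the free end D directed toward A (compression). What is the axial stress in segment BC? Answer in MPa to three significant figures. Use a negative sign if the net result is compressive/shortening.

-12.6 MPa

Internal axial forces (sectioning from the free end, tension +): N_CD = -24.7 kN, N_BC = -49.8 kN, N_AB = -49.8 kN.
σ_BC = N_BC/A_BC = -49800/3960 = -12.58 MPa.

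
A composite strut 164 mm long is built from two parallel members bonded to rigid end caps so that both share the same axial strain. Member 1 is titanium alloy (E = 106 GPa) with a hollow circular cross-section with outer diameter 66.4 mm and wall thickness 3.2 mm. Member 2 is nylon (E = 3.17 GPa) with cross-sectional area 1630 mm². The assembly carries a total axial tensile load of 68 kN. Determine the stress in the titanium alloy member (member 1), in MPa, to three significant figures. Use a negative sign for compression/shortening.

99.4 MPa

A_1 = 635.4 mm².
Equal strain + equilibrium ⇒ each member carries load in proportion to AE: A₁E₁ = 67350000 N, A₂E₂ = 5167000 N, ΣAE = 72510000 N.
σ₁ = P·E₁/ΣAE = 68000·106000/72510000 = 99.4 MPa.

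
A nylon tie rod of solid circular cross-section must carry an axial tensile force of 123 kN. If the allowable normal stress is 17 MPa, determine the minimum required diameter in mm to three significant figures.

96.0 mm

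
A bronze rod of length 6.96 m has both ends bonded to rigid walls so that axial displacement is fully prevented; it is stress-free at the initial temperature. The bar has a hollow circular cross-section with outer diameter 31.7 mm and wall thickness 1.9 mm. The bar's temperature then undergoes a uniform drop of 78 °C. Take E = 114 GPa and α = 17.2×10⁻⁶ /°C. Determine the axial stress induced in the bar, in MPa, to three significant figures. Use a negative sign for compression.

Free thermal expansion αLΔT = 17.2e-6 · 6960 · -78 = -9.338 mm.
The walls impose strain ε = −(-9.338)/6960 = 1.3416e-03; σ = Eε = 114000 · 1.3416e-03 = 152.9 MPa.

153 MPa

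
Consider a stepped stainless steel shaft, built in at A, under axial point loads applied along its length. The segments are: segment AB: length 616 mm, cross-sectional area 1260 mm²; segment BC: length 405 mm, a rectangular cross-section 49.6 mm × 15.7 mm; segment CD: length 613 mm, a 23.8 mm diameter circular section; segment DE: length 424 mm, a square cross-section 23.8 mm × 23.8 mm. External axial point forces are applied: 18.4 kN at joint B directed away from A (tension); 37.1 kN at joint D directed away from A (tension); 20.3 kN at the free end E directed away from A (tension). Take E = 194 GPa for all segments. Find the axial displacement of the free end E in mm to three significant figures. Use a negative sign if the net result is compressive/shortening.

0.831 mm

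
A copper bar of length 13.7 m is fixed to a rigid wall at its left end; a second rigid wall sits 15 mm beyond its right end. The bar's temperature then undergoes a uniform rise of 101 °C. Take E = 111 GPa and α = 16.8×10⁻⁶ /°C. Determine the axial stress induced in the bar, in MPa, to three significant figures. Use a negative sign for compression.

-66.8 MPa

Free thermal expansion αLΔT = 16.8e-6 · 13700 · 101 = 23.25 mm.
The walls engage after the gap closes; constrained expansion = 23.25 − 15 = 8.246 mm.
The walls impose strain ε = −(8.246)/13700 = -6.0191e-04; σ = Eε = 111000 · -6.0191e-04 = -66.81 MPa.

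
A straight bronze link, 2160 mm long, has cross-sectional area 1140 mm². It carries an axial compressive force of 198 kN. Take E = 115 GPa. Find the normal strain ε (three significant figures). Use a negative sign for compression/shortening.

σ = N/A = -173.7 MPa; ε = σ/E = -173.7/115000 = -1.510e-03.

-0.00151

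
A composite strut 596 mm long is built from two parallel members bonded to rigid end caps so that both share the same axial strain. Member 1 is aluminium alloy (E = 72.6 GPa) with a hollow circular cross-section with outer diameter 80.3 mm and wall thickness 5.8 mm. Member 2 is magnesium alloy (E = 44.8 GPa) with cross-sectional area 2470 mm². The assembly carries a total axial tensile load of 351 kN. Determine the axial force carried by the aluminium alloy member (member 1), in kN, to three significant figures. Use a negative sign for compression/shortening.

165 kN

A_1 = 1357 mm².
Equal strain + equilibrium ⇒ each member carries load in proportion to AE: A₁E₁ = 98550000 N, A₂E₂ = 110700000 N, ΣAE = 209200000 N.
F₁ = P·A₁E₁/ΣAE = 351000·98550000/209200000 = 165300 N.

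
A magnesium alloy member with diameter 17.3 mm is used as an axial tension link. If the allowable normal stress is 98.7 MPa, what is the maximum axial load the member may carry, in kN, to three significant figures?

A = 235.1 mm².
P_max = σ_allow · A = 98.7 · 235.1 = 23200 N = 23.2 kN.

23.2 kN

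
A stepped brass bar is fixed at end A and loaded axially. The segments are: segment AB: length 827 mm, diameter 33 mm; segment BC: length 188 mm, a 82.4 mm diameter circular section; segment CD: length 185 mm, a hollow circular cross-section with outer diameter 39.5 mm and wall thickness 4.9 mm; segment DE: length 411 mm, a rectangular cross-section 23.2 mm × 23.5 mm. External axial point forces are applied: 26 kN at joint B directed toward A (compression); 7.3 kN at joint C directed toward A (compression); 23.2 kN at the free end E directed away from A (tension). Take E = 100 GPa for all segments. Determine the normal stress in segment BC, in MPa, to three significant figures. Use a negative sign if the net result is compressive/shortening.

Internal axial forces (sectioning from the free end, tension +): N_DE = 23.2 kN, N_CD = 23.2 kN, N_BC = 15.9 kN, N_AB = -10.1 kN.
A_BC = 5333 mm².
σ_BC = N_BC/A_BC = 15900/5333 = 2.982 MPa.

2.98 MPa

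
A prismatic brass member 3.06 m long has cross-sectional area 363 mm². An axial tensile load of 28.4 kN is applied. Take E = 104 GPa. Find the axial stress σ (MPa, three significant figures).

σ = N/A = 28400/363 = 78.24 MPa.

78.2 MPa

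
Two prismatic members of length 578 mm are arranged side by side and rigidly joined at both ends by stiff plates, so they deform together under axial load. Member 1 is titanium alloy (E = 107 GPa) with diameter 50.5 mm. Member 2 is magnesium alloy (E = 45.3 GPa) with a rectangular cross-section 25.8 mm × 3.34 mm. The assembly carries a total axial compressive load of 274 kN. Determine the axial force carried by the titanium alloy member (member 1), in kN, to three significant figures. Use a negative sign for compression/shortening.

A_1 = 2003 mm².
A_2 = 86.17 mm².
Equal strain + equilibrium ⇒ each member carries load in proportion to AE: A₁E₁ = 214300000 N, A₂E₂ = 3904000 N, ΣAE = 218200000 N.
F₁ = P·A₁E₁/ΣAE = -274000·214300000/218200000 = -269100 N.

-269 kN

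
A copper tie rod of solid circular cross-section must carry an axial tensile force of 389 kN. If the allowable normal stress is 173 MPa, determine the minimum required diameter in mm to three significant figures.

53.5 mm

Required area A ≥ P/σ_allow = 389000/173 = 2249 mm².
For a solid circular section, d ≥ √(4A/π) = 53.51 mm.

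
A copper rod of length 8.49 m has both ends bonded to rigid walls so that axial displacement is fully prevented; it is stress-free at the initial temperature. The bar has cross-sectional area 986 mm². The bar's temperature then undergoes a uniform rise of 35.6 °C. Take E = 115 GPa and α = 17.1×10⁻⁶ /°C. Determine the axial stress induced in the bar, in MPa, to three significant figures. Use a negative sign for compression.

Free thermal expansion αLΔT = 17.1e-6 · 8490 · 35.6 = 5.168 mm.
The walls impose strain ε = −(5.168)/8490 = -6.0876e-04; σ = Eε = 115000 · -6.0876e-04 = -70.01 MPa.

-70.0 MPa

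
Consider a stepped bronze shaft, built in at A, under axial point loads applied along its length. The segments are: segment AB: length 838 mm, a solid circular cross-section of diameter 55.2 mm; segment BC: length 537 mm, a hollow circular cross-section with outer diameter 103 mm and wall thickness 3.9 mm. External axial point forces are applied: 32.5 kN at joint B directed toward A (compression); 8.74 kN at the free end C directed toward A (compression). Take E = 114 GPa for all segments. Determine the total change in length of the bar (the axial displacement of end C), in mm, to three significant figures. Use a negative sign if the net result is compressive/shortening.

-0.161 mm

Internal axial forces (sectioning from the free end, tension +): N_BC = -8.74 kN, N_AB = -41.24 kN.
A_AB = 2393 mm².
A_BC = 1214 mm².
δ_AB = -41240·838/(2393·114000) = -0.1267 mm
δ_BC = -8740·537/(1214·114000) = -0.03391 mm
δ = Σδ_i = -0.1606 mm.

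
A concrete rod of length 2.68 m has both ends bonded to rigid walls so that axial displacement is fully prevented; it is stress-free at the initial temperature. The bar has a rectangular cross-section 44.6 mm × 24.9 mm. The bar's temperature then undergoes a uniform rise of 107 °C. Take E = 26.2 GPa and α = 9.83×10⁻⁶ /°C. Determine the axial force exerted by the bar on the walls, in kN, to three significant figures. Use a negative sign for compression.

-30.6 kN

Free thermal expansion αLΔT = 9.83e-6 · 2680 · 107 = 2.819 mm.
The walls impose strain ε = −(2.819)/2680 = -1.0518e-03; σ = Eε = 26200 · -1.0518e-03 = -27.56 MPa.
Wall reaction R = σ·A = -27.56·1111 = -30600 N = -30.6 kN.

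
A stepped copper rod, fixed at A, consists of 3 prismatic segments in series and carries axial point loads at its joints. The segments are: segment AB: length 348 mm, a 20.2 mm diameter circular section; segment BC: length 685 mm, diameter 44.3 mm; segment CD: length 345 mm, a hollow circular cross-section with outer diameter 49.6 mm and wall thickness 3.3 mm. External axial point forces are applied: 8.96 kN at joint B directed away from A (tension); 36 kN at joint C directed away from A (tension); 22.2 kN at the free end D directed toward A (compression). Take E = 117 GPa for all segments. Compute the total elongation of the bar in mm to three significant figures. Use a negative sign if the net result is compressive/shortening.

0.127 mm

Internal axial forces (sectioning from the free end, tension +): N_CD = -22.2 kN, N_BC = 13.8 kN, N_AB = 22.76 kN.
A_AB = 320.5 mm².
A_BC = 1541 mm².
A_CD = 480 mm².
δ_AB = 22760·348/(320.5·117000) = 0.2112 mm
δ_BC = 13800·685/(1541·117000) = 0.05242 mm
δ_CD = -22200·345/(480·117000) = -0.1364 mm
δ = Σδ_i = 0.1273 mm.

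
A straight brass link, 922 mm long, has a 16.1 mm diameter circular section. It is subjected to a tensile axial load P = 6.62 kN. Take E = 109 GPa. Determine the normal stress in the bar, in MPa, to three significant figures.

32.5 MPa

A = 203.6 mm².
σ = N/A = 6620/203.6 = 32.52 MPa.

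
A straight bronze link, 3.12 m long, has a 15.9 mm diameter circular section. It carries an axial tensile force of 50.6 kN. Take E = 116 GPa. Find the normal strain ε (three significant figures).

A = 198.6 mm².
σ = N/A = 254.8 MPa; ε = σ/E = 254.8/116000 = 2.197e-03.

0.00220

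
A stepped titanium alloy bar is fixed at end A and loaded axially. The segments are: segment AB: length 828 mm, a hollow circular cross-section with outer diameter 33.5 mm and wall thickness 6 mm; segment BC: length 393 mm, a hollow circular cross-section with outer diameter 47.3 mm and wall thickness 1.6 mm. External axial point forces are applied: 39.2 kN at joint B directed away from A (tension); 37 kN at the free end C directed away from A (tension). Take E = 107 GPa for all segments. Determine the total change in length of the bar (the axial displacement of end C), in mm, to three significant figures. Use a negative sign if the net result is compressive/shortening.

Internal axial forces (sectioning from the free end, tension +): N_BC = 37 kN, N_AB = 76.2 kN.
A_AB = 518.4 mm².
A_BC = 229.7 mm².
δ_AB = 76200·828/(518.4·107000) = 1.138 mm
δ_BC = 37000·393/(229.7·107000) = 0.5916 mm
δ = Σδ_i = 1.729 mm.

1.73 mm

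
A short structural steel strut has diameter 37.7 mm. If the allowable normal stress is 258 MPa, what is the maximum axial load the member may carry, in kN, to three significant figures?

288 kN

A = 1116 mm².
P_max = σ_allow · A = 258 · 1116 = 288000 N = 288 kN.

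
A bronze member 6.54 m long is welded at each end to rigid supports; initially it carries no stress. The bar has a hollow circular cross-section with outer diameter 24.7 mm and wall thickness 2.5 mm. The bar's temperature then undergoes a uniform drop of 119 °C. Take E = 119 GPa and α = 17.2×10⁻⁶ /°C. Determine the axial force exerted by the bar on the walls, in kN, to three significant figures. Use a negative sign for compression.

42.5 kN

Free thermal expansion αLΔT = 17.2e-6 · 6540 · -119 = -13.39 mm.
The walls impose strain ε = −(-13.39)/6540 = 2.0468e-03; σ = Eε = 119000 · 2.0468e-03 = 243.6 MPa.
Wall reaction R = σ·A = 243.6·174.4 = 42470 N = 42.47 kN.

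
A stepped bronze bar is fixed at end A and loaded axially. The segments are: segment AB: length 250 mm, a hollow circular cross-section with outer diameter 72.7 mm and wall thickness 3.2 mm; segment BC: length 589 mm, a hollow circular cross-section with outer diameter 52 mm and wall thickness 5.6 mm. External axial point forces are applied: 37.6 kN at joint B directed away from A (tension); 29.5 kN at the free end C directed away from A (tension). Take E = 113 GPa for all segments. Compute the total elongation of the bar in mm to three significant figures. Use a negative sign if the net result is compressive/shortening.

0.401 mm

Internal axial forces (sectioning from the free end, tension +): N_BC = 29.5 kN, N_AB = 67.1 kN.
A_AB = 698.7 mm².
A_BC = 816.3 mm².
δ_AB = 67100·250/(698.7·113000) = 0.2125 mm
δ_BC = 29500·589/(816.3·113000) = 0.1884 mm
δ = Σδ_i = 0.4008 mm.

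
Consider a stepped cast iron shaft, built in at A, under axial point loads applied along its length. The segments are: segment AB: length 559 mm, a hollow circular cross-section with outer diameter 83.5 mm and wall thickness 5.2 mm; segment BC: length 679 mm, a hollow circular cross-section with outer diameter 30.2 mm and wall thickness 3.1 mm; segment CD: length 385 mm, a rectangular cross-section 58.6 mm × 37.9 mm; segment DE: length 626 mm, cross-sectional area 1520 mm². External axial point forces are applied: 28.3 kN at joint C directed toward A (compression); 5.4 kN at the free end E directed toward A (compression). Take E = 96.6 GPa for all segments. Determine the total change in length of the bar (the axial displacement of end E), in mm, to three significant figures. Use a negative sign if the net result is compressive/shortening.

-1.08 mm

Internal axial forces (sectioning from the free end, tension +): N_DE = -5.4 kN, N_CD = -5.4 kN, N_BC = -33.7 kN, N_AB = -33.7 kN.
A_AB = 1279 mm².
A_BC = 263.9 mm².
A_CD = 2221 mm².
δ_AB = -33700·559/(1279·96600) = -0.1525 mm
δ_BC = -33700·679/(263.9·96600) = -0.8975 mm
δ_CD = -5400·385/(2221·96600) = -0.00969 mm
δ_DE = -5400·626/(1520·96600) = -0.02302 mm
δ = Σδ_i = -1.083 mm.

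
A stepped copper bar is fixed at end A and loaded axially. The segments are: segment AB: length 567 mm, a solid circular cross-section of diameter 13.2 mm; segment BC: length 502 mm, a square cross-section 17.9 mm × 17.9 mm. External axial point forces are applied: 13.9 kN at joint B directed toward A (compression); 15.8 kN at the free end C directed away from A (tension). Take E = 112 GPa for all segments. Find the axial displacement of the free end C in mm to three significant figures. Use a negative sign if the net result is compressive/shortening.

Internal axial forces (sectioning from the free end, tension +): N_BC = 15.8 kN, N_AB = 1.9 kN.
A_AB = 136.8 mm².
A_BC = 320.4 mm².
δ_AB = 1900·567/(136.8·112000) = 0.07029 mm
δ_BC = 15800·502/(320.4·112000) = 0.221 mm
δ = Σδ_i = 0.2913 mm.

0.291 mm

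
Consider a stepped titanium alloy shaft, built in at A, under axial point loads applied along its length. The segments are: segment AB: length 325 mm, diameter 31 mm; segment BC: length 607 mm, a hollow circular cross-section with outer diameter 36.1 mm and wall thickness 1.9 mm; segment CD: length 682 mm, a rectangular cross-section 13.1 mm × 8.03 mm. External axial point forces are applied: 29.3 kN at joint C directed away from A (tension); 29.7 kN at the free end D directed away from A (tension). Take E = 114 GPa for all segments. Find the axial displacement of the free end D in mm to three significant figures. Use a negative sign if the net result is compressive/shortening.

Internal axial forces (sectioning from the free end, tension +): N_CD = 29.7 kN, N_BC = 59 kN, N_AB = 59 kN.
A_AB = 754.8 mm².
A_BC = 204.1 mm².
A_CD = 105.2 mm².
δ_AB = 59000·325/(754.8·114000) = 0.2229 mm
δ_BC = 59000·607/(204.1·114000) = 1.539 mm
δ_CD = 29700·682/(105.2·114000) = 1.689 mm
δ = Σδ_i = 3.451 mm.

3.45 mm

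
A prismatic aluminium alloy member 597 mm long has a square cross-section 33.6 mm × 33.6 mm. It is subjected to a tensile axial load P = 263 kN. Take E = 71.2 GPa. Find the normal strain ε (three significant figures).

A = 1129 mm².
σ = N/A = 233 MPa; ε = σ/E = 233/71200 = 3.272e-03.

0.00327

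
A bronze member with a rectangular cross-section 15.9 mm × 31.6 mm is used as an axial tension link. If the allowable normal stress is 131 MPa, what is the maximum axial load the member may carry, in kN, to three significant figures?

65.8 kN

A = 502.4 mm².
P_max = σ_allow · A = 131 · 502.4 = 65820 N = 65.82 kN.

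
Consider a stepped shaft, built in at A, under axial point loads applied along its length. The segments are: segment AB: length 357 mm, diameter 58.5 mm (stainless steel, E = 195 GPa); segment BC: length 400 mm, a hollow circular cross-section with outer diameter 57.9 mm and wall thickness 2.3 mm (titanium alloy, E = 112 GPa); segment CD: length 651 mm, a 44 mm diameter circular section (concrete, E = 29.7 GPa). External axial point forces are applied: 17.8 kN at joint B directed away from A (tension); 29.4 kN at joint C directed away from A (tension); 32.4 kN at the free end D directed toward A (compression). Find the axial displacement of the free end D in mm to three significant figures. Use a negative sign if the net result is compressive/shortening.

Internal axial forces (sectioning from the free end, tension +): N_CD = -32.4 kN, N_BC = -3 kN, N_AB = 14.8 kN.
A_AB = 2688 mm².
A_BC = 401.7 mm².
A_CD = 1521 mm².
δ_AB = 14800·357/(2688·195000) = 0.01008 mm
δ_BC = -3000·400/(401.7·112000) = -0.02667 mm
δ_CD = -32400·651/(1521·29700) = -0.4671 mm
δ = Σδ_i = -0.4837 mm.

-0.484 mm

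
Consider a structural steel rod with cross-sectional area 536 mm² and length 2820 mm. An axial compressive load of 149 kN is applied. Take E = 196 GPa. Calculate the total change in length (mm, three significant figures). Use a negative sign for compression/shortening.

δ_mech = NL/(AE) = -149000·2820/(536·196000) = -4 mm.

-4.00 mm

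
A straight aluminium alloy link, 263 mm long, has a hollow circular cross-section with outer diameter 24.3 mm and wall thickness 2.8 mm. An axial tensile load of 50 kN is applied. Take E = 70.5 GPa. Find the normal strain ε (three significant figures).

A = 189.1 mm².
σ = N/A = 264.4 MPa; ε = σ/E = 264.4/70500 = 3.750e-03.

0.00375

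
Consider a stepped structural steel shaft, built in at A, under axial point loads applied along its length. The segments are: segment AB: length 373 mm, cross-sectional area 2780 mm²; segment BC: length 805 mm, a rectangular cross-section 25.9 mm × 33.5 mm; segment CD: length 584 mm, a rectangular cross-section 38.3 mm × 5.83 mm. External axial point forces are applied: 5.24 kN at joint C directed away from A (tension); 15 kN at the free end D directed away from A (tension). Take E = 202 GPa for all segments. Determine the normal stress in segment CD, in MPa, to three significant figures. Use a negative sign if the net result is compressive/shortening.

Internal axial forces (sectioning from the free end, tension +): N_CD = 15 kN, N_BC = 20.24 kN, N_AB = 20.24 kN.
A_CD = 223.3 mm².
σ_CD = N_CD/A_CD = 15000/223.3 = 67.18 MPa.

67.2 MPa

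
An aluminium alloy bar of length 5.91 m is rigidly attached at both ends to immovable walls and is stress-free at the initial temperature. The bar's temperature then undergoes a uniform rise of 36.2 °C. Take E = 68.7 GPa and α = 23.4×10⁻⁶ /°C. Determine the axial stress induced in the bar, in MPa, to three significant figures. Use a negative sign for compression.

Free thermal expansion αLΔT = 23.4e-6 · 5910 · 36.2 = 5.006 mm.
The walls impose strain ε = −(5.006)/5910 = -8.4708e-04; σ = Eε = 68700 · -8.4708e-04 = -58.19 MPa.

-58.2 MPa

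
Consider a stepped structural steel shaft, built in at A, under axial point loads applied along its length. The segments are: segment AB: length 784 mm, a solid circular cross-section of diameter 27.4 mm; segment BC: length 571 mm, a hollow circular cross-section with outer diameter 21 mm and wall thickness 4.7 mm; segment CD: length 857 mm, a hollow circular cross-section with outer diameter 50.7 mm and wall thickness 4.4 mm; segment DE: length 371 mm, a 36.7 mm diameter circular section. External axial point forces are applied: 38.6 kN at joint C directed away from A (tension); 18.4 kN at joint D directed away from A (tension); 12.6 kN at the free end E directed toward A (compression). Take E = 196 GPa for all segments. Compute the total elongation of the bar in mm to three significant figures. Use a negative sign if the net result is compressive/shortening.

Internal axial forces (sectioning from the free end, tension +): N_DE = -12.6 kN, N_CD = 5.8 kN, N_BC = 44.4 kN, N_AB = 44.4 kN.
A_AB = 589.6 mm².
A_BC = 240.7 mm².
A_CD = 640 mm².
A_DE = 1058 mm².
δ_AB = 44400·784/(589.6·196000) = 0.3012 mm
δ_BC = 44400·571/(240.7·196000) = 0.5374 mm
δ_CD = 5800·857/(640·196000) = 0.03962 mm
δ_DE = -12600·371/(1058·196000) = -0.02255 mm
δ = Σδ_i = 0.8557 mm.

0.856 mm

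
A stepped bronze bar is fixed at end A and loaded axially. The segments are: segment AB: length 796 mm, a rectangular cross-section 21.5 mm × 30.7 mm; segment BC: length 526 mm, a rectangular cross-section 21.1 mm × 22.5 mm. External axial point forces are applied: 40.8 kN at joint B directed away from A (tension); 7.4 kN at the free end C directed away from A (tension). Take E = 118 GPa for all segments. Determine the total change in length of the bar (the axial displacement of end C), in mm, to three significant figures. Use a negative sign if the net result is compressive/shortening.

Internal axial forces (sectioning from the free end, tension +): N_BC = 7.4 kN, N_AB = 48.2 kN.
A_AB = 660 mm².
A_BC = 474.8 mm².
δ_AB = 48200·796/(660·118000) = 0.4926 mm
δ_BC = 7400·526/(474.8·118000) = 0.06948 mm
δ = Σδ_i = 0.5621 mm.

0.562 mm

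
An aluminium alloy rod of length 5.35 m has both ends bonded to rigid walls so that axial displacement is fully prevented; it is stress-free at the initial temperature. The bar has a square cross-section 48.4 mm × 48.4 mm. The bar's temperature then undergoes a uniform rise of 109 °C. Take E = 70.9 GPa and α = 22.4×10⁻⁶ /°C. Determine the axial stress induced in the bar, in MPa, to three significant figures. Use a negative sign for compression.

Free thermal expansion αLΔT = 22.4e-6 · 5350 · 109 = 13.06 mm.
The walls impose strain ε = −(13.06)/5350 = -2.4416e-03; σ = Eε = 70900 · -2.4416e-03 = -173.1 MPa.

-173 MPa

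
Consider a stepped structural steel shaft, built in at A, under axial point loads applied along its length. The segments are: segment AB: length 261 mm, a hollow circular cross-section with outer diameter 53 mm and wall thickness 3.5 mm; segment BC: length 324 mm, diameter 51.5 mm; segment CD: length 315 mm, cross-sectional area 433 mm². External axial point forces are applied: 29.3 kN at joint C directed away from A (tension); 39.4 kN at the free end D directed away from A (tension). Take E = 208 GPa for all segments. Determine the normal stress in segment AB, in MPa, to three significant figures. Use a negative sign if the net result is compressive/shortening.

126 MPa

Internal axial forces (sectioning from the free end, tension +): N_CD = 39.4 kN, N_BC = 68.7 kN, N_AB = 68.7 kN.
A_AB = 544.3 mm².
σ_AB = N_AB/A_AB = 68700/544.3 = 126.2 MPa.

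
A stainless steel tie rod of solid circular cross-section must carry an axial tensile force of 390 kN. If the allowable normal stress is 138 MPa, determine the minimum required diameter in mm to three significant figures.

Required area A ≥ P/σ_allow = 390000/138 = 2826 mm².
For a solid circular section, d ≥ √(4A/π) = 59.99 mm.

60.0 mm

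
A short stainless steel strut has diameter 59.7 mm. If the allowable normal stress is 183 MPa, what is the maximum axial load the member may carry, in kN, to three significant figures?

A = 2799 mm².
P_max = σ_allow · A = 183 · 2799 = 512300 N = 512.3 kN.

512 kN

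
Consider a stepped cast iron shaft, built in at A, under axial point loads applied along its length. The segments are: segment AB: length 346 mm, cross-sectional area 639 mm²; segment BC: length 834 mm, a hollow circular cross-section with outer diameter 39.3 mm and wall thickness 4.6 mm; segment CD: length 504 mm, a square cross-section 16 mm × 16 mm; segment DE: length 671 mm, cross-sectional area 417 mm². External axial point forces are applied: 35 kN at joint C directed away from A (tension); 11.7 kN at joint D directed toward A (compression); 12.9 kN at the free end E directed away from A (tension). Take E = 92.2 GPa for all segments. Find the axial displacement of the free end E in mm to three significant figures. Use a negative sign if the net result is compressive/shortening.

1.12 mm

Internal axial forces (sectioning from the free end, tension +): N_DE = 12.9 kN, N_CD = 1.2 kN, N_BC = 36.2 kN, N_AB = 36.2 kN.
A_BC = 501.5 mm².
A_CD = 256 mm².
δ_AB = 36200·346/(639·92200) = 0.2126 mm
δ_BC = 36200·834/(501.5·92200) = 0.653 mm
δ_CD = 1200·504/(256·92200) = 0.02562 mm
δ_DE = 12900·671/(417·92200) = 0.2251 mm
δ = Σδ_i = 1.116 mm.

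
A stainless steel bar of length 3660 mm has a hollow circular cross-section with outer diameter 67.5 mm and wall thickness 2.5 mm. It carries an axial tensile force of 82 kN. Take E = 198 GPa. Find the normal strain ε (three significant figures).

A = 510.5 mm².
σ = N/A = 160.6 MPa; ε = σ/E = 160.6/198000 = 8.112e-04.

8.11e-04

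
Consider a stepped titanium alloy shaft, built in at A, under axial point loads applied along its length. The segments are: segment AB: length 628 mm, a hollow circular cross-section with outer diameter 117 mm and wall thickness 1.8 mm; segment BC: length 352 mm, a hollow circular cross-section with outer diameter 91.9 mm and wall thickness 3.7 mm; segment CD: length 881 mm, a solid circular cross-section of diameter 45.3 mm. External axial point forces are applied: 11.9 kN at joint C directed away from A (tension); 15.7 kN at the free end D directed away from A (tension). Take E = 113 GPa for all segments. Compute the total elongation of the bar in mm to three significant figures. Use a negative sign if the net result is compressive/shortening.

0.395 mm

Internal axial forces (sectioning from the free end, tension +): N_CD = 15.7 kN, N_BC = 27.6 kN, N_AB = 27.6 kN.
A_AB = 651.4 mm².
A_BC = 1025 mm².
A_CD = 1612 mm².
δ_AB = 27600·628/(651.4·113000) = 0.2355 mm
δ_BC = 27600·352/(1025·113000) = 0.08386 mm
δ_CD = 15700·881/(1612·113000) = 0.07595 mm
δ = Σδ_i = 0.3953 mm.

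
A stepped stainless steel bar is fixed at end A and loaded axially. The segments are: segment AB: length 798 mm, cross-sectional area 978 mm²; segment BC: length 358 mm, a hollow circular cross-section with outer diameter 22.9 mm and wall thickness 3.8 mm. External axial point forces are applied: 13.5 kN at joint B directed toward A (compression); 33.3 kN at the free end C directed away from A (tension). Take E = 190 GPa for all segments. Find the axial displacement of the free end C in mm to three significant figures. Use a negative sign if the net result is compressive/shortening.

Internal axial forces (sectioning from the free end, tension +): N_BC = 33.3 kN, N_AB = 19.8 kN.
A_BC = 228 mm².
δ_AB = 19800·798/(978·190000) = 0.08503 mm
δ_BC = 33300·358/(228·190000) = 0.2752 mm
δ = Σδ_i = 0.3602 mm.

0.360 mm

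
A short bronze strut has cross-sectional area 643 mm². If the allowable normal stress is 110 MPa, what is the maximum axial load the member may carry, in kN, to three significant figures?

P_max = σ_allow · A = 110 · 643 = 70730 N = 70.73 kN.

70.7 kN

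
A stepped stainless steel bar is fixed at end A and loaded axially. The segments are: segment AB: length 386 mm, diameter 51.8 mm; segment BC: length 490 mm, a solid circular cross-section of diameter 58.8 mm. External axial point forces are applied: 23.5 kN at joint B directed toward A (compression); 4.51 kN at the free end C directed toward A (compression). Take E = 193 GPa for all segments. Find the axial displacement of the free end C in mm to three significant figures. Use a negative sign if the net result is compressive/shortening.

-0.0308 mm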